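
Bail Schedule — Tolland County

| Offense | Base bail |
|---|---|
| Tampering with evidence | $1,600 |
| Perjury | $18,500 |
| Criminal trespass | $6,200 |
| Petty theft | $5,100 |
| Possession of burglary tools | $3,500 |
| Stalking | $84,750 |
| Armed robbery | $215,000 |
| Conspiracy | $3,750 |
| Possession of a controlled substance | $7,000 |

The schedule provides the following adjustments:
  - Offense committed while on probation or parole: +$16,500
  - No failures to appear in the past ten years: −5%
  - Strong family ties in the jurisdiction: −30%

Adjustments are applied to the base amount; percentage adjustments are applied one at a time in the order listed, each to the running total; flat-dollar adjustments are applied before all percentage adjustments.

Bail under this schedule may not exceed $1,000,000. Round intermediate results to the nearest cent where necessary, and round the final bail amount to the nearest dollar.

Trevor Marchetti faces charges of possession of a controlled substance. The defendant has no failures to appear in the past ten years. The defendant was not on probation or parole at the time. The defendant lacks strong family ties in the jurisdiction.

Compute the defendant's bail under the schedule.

$6,650

Base amounts from the schedule: possession of a controlled substance $7,000.
Single charge. Combined base = $7,000.
No failures to appear in the past ten years (−5%): $7,000 × 0.95 = $6,650.
$6,650 is within the $1,000,000 maximum.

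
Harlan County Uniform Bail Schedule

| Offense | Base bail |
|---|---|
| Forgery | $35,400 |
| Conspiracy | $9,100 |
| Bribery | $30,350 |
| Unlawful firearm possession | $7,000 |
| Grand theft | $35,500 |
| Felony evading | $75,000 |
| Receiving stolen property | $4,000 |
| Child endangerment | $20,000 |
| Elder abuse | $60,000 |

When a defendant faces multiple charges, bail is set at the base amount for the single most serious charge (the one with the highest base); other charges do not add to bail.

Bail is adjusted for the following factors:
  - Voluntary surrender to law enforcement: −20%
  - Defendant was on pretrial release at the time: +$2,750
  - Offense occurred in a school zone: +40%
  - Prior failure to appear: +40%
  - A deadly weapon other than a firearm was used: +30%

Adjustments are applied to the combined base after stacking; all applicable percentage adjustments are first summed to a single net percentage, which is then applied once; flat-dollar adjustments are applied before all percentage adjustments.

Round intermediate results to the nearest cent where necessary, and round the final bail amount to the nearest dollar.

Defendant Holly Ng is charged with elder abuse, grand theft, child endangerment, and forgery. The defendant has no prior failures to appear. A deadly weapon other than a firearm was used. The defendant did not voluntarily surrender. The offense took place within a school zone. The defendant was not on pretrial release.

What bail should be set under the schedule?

Base amounts from the schedule: elder abuse $60,000; grand theft $35,500; child endangerment $20,000; forgery $35,400.
Stacking rule: use the highest base only. Highest is elder abuse at $60,000. Combined base = $60,000.
Net percentage adjustment: +40% +30% = +70%. $60,000 × 1.7 = $102,000.

$102,000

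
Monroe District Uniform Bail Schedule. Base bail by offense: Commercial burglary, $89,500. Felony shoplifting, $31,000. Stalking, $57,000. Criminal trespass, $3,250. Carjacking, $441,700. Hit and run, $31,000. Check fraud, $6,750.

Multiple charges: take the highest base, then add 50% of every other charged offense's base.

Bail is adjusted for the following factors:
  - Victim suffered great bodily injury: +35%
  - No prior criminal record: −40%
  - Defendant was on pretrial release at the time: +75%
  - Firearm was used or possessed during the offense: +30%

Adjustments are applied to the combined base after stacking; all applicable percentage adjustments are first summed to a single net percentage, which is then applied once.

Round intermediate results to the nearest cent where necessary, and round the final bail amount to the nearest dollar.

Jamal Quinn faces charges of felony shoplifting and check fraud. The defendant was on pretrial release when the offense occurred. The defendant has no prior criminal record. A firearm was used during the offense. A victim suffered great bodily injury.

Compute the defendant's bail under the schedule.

$68,750

Base amounts from the schedule: felony shoplifting $31,000; check fraud $6,750.
Stacking rule: highest base plus 50% of each additional charge. Highest is felony shoplifting at $31,000. Additional: $6,750 × 50% = $3,375. Combined base = $31,000 + $3,375 = $34,375.
Net percentage adjustment: +35% −40% +75% +30% = +100%. $34,375 × 2 = $68,750.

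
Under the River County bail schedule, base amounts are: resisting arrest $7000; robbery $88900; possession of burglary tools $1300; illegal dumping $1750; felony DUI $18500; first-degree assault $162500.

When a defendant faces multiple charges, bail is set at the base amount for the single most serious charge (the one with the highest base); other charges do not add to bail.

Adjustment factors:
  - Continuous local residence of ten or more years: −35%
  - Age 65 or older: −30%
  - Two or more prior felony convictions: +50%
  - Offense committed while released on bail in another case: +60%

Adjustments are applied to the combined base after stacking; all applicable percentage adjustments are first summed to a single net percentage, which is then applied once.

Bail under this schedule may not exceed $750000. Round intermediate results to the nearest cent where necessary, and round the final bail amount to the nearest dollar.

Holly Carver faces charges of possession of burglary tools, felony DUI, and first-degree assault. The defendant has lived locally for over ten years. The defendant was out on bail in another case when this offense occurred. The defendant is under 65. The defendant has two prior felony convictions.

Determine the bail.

$284375

Base amounts from the schedule: possession of burglary tools $1300; felony DUI $18500; first-degree assault $162500.
Stacking rule: use the highest base only. Highest is first-degree assault at $162500. Combined base = $162500.
Net percentage adjustment: −35% +50% +60% = +75%. $162500 × 1.75 = $284375.
$284375 is within the $750000 maximum.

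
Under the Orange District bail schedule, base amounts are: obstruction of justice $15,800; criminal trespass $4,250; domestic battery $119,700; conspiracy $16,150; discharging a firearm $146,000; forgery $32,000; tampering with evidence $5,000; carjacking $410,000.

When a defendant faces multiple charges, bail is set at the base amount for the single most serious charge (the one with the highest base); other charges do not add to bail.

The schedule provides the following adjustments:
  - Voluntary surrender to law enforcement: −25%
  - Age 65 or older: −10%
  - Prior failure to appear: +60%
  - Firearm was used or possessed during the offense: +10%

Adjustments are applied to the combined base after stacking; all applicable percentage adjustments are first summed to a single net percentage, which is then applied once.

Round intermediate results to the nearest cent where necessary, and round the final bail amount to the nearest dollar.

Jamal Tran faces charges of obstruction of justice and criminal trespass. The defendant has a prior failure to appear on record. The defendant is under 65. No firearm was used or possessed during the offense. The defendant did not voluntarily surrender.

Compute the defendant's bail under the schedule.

Base amounts from the schedule: obstruction of justice $15,800; criminal trespass $4,250.
Stacking rule: use the highest base only. Highest is obstruction of justice at $15,800. Combined base = $15,800.
Prior failure to appear (+60%): $15,800 × 1.6 = $25,280.

$25,280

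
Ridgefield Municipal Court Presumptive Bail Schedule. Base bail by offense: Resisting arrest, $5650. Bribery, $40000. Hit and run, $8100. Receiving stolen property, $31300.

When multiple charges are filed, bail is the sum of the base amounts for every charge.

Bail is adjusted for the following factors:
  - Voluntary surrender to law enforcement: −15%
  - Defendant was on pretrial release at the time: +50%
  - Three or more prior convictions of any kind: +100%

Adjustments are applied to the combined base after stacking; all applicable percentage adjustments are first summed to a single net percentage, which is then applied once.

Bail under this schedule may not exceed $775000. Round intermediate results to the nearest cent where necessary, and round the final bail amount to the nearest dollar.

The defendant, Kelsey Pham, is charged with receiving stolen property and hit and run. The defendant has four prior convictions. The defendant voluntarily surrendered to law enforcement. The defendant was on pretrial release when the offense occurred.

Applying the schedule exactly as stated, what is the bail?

$92590

Base amounts from the schedule: receiving stolen property $31300; hit and run $8100.
Stacking rule: sum of all bases. $31300 + $8100 = $39400.
Net percentage adjustment: −15% +50% +100% = +135%. $39400 × 2.35 = $92590.
$92590 is within the $775000 maximum.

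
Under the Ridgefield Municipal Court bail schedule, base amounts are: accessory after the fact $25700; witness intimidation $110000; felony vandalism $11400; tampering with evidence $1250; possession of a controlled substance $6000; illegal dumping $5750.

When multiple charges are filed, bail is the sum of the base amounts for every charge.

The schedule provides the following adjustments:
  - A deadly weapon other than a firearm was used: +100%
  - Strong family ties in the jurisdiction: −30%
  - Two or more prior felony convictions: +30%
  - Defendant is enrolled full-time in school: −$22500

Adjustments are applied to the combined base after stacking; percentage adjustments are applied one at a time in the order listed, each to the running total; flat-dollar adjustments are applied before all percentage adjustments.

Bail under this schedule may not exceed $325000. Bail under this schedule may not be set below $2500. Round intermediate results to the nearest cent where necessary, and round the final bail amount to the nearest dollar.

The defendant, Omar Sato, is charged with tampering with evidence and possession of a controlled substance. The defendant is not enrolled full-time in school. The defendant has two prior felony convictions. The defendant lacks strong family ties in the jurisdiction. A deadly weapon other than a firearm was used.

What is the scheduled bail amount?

$18850

Base amounts from the schedule: tampering with evidence $1250; possession of a controlled substance $6000.
Stacking rule: sum of all bases. $1250 + $6000 = $7250.
A deadly weapon other than a firearm was used (+100%): $7250 × 2 = $14500.
Two or more prior felony convictions (+30%): $14500 × 1.3 = $18850.
$18850 is within the $325000 maximum.
$18850 is at or above the $2500 minimum.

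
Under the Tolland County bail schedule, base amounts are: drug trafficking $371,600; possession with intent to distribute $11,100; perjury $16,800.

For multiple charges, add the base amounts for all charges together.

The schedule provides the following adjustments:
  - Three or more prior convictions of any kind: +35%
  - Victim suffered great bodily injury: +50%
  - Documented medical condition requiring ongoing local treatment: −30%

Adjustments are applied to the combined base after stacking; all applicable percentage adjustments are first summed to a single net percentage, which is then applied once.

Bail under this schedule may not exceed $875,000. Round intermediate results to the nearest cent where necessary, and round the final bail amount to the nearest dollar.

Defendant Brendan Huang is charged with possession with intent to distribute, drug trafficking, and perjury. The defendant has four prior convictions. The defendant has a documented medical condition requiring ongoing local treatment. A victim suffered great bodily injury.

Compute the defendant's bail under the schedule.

Base amounts from the schedule: possession with intent to distribute $11,100; drug trafficking $371,600; perjury $16,800.
Stacking rule: sum of all bases. $11,100 + $371,600 + $16,800 = $399,500.
Net percentage adjustment: +35% +50% −30% = +55%. $399,500 × 1.55 = $619,225.
$619,225 is within the $875,000 maximum.

$619,225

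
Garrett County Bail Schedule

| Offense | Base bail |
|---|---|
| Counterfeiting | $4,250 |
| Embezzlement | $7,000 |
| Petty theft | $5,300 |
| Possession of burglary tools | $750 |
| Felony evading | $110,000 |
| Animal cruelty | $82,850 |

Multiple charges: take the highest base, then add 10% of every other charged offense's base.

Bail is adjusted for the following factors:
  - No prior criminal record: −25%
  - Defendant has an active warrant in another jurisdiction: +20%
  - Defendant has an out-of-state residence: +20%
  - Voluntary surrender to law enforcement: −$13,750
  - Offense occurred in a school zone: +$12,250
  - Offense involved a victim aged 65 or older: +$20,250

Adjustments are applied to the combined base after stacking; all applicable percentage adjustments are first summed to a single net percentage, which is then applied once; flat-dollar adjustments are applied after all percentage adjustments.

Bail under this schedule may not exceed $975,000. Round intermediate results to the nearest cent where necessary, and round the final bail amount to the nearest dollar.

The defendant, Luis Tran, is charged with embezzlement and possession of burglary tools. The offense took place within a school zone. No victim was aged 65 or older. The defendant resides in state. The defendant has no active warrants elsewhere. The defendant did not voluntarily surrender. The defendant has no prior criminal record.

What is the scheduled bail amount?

Base amounts from the schedule: embezzlement $7,000; possession of burglary tools $750.
Stacking rule: highest base plus 10% of each additional charge. Highest is embezzlement at $7,000. Additional: $750 × 10% = $75. Combined base = $7,000 + $75 = $7,075.
No prior criminal record (−25%): $7,075 × 0.75 = $5,306.25.
Offense occurred in a school zone (+$12,250 flat): $5,306.25 + $12,250 = $17,556.25.
$17,556.25 is within the $975,000 maximum.
Rounded to the nearest dollar: $17,556.

$17,556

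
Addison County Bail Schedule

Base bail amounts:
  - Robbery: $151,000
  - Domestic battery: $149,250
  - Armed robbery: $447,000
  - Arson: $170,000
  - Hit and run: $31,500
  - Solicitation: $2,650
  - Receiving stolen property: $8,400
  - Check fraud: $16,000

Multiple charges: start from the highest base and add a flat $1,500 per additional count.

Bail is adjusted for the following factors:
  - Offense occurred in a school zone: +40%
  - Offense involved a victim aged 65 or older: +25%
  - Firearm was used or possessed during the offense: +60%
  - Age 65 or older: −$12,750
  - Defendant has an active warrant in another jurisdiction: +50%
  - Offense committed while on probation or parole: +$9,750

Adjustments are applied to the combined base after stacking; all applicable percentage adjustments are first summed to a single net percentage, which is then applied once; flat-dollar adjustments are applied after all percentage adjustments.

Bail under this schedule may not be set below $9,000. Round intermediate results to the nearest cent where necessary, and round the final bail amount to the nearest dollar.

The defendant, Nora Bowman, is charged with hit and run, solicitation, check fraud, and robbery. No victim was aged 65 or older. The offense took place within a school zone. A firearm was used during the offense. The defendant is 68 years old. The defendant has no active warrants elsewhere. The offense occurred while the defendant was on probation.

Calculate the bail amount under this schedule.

$308,000

Base amounts from the schedule: hit and run $31,500; solicitation $2,650; check fraud $16,000; robbery $151,000.
Stacking rule: highest base plus $1,500 per additional charge. Highest is robbery at $151,000; 3 additional charges → +$4,500. Combined base = $155,500.
Net percentage adjustment: +40% +60% = +100%. $155,500 × 2 = $311,000.
Age 65 or older (−$12,750 flat): $311,000 − $12,750 = $298,250.
Offense committed while on probation or parole (+$9,750 flat): $298,250 + $9,750 = $308,000.
$308,000 is at or above the $9,000 minimum.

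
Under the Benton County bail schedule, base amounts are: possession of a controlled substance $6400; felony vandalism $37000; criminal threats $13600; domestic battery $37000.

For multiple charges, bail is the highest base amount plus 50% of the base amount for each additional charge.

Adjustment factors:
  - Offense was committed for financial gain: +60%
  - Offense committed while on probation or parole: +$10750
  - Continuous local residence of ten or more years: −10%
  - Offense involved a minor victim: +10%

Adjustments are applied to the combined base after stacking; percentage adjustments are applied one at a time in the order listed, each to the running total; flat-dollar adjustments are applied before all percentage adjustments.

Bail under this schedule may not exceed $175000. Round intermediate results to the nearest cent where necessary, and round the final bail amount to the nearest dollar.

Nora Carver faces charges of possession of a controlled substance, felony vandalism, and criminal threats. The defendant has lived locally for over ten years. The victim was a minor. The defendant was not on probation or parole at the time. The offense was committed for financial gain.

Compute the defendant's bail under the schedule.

$74448

Base amounts from the schedule: possession of a controlled substance $6400; felony vandalism $37000; criminal threats $13600.
Stacking rule: highest base plus 50% of each additional charge. Highest is felony vandalism at $37000. Additional: $6400 × 50% = $3200; $13600 × 50% = $6800. Combined base = $37000 + $10000 = $47000.
Offense was committed for financial gain (+60%): $47000 × 1.6 = $75200.
Continuous local residence of ten or more years (−10%): $75200 × 0.9 = $67680.
Offense involved a minor victim (+10%): $67680 × 1.1 = $74448.
$74448 is within the $175000 maximum.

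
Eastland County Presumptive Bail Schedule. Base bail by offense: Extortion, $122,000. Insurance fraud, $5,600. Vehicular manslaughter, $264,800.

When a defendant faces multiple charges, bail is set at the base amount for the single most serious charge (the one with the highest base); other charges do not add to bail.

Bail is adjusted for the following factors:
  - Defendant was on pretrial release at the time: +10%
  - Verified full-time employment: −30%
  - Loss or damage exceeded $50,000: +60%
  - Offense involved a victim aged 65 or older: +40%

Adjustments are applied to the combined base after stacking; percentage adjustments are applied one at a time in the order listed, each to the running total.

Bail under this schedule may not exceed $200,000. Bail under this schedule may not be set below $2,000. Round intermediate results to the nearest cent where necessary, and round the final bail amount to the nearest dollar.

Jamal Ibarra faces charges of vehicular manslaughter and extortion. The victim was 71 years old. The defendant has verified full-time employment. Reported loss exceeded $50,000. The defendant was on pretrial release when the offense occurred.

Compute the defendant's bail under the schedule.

$200,000

Base amounts from the schedule: vehicular manslaughter $264,800; extortion $122,000.
Stacking rule: use the highest base only. Highest is vehicular manslaughter at $264,800. Combined base = $264,800.
Defendant was on pretrial release at the time (+10%): $264,800 × 1.1 = $291,280.
Verified full-time employment (−30%): $291,280 × 0.7 = $203,896.
Loss or damage exceeded $50,000 (+60%): $203,896 × 1.6 = $326,233.60.
Offense involved a victim aged 65 or older (+40%): $326,233.60 × 1.4 = $456,727.04.
Result $456,727.04 exceeds the maximum of $200,000; bail is capped at $200,000.
$200,000 is at or above the $2,000 minimum.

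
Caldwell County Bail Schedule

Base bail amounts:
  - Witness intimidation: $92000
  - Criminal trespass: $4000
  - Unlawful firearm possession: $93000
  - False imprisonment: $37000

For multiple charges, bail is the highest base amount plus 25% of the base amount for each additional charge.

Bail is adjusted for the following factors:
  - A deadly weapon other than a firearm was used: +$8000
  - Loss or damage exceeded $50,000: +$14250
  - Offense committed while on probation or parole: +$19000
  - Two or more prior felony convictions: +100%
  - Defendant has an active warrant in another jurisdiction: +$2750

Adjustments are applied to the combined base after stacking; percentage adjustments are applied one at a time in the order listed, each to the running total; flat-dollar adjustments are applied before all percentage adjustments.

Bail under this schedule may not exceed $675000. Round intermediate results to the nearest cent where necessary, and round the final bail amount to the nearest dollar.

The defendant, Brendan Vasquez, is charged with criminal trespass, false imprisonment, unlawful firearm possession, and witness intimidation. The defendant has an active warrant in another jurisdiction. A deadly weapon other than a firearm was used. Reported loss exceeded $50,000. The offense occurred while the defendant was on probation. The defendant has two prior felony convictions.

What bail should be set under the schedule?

$340500

Base amounts from the schedule: criminal trespass $4000; false imprisonment $37000; unlawful firearm possession $93000; witness intimidation $92000.
Stacking rule: highest base plus 25% of each additional charge. Highest is unlawful firearm possession at $93000. Additional: $4000 × 25% = $1000; $37000 × 25% = $9250; $92000 × 25% = $23000. Combined base = $93000 + $33250 = $126250.
A deadly weapon other than a firearm was used (+$8000 flat): $126250 + $8000 = $134250.
Loss or damage exceeded $50,000 (+$14250 flat): $134250 + $14250 = $148500.
Offense committed while on probation or parole (+$19000 flat): $148500 + $19000 = $167500.
Defendant has an active warrant in another jurisdiction (+$2750 flat): $167500 + $2750 = $170250.
Two or more prior felony convictions (+100%): $170250 × 2 = $340500.
$340500 is within the $675000 maximum.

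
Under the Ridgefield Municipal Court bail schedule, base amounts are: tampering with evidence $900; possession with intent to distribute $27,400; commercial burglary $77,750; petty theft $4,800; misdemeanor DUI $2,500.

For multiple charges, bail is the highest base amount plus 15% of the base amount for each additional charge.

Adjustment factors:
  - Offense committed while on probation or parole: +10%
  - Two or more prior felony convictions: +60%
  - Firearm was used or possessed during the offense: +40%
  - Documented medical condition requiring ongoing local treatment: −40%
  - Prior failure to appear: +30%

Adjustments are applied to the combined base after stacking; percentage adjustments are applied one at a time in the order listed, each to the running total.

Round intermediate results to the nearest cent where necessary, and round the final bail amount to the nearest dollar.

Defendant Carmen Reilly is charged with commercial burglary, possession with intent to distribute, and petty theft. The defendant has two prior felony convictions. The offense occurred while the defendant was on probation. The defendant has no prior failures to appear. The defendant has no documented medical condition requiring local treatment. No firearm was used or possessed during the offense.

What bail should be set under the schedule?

Base amounts from the schedule: commercial burglary $77,750; possession with intent to distribute $27,400; petty theft $4,800.
Stacking rule: highest base plus 15% of each additional charge. Highest is commercial burglary at $77,750. Additional: $27,400 × 15% = $4,110; $4,800 × 15% = $720. Combined base = $77,750 + $4,830 = $82,580.
Offense committed while on probation or parole (+10%): $82,580 × 1.1 = $90,838.
Two or more prior felony convictions (+60%): $90,838 × 1.6 = $145,340.80.
Rounded to the nearest dollar: $145,341.

$145,341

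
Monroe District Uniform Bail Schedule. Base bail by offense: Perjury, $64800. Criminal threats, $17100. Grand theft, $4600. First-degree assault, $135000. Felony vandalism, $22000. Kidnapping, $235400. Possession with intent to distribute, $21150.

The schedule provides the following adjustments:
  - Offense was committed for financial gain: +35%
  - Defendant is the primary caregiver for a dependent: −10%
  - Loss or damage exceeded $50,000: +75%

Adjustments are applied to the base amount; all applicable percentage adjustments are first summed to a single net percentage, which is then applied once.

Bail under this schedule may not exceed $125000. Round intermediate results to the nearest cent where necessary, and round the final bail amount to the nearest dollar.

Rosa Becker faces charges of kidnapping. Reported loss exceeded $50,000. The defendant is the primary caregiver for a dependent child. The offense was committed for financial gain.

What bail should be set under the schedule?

$125000

Base amounts from the schedule: kidnapping $235400.
Single charge. Combined base = $235400.
Net percentage adjustment: +35% −10% +75% = +100%. $235400 × 2 = $470800.
Result $470800 exceeds the maximum of $125000; bail is capped at $125000.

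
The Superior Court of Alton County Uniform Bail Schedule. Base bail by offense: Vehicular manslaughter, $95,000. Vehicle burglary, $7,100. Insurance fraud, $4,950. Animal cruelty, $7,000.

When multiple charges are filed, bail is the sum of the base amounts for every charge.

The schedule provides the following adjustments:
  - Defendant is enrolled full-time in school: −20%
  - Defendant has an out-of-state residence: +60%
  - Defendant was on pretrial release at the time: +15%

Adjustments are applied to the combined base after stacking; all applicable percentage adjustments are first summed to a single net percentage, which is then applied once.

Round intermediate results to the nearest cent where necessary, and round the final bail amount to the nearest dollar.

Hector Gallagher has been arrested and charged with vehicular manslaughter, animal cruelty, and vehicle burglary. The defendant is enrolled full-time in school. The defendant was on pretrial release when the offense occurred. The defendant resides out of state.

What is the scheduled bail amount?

$169,105

Base amounts from the schedule: vehicular manslaughter $95,000; animal cruelty $7,000; vehicle burglary $7,100.
Stacking rule: sum of all bases. $95,000 + $7,000 + $7,100 = $109,100.
Net percentage adjustment: −20% +60% +15% = +55%. $109,100 × 1.55 = $169,105.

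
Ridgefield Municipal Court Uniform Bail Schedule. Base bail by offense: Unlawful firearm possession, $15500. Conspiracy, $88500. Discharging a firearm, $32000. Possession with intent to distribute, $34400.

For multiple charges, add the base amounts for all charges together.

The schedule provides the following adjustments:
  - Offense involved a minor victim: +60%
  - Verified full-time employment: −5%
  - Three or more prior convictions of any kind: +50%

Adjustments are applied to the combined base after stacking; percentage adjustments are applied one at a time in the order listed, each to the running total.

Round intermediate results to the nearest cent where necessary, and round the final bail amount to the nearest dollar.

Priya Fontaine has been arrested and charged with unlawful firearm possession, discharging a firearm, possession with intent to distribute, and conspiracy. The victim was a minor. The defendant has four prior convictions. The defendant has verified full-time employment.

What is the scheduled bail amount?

$388512

Base amounts from the schedule: unlawful firearm possession $15500; discharging a firearm $32000; possession with intent to distribute $34400; conspiracy $88500.
Stacking rule: sum of all bases. $15500 + $32000 + $34400 + $88500 = $170400.
Offense involved a minor victim (+60%): $170400 × 1.6 = $272640.
Verified full-time employment (−5%): $272640 × 0.95 = $259008.
Three or more prior convictions of any kind (+50%): $259008 × 1.5 = $388512.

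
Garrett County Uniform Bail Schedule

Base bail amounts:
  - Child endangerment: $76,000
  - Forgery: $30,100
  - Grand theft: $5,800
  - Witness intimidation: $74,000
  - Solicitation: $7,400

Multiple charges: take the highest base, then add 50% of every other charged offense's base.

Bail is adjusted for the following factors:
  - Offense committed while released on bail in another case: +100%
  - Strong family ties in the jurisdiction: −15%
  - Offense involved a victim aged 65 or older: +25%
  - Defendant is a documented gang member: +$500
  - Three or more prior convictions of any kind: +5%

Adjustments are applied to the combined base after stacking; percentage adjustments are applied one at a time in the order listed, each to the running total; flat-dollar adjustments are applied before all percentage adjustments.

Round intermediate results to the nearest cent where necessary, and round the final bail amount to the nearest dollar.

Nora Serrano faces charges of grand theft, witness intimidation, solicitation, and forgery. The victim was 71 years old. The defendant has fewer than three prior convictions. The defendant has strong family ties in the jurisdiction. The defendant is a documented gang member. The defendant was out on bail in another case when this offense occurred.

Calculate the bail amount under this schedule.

$204,319

Base amounts from the schedule: grand theft $5,800; witness intimidation $74,000; solicitation $7,400; forgery $30,100.
Stacking rule: highest base plus 50% of each additional charge. Highest is witness intimidation at $74,000. Additional: $5,800 × 50% = $2,900; $7,400 × 50% = $3,700; $30,100 × 50% = $15,050. Combined base = $74,000 + $21,650 = $95,650.
Defendant is a documented gang member (+$500 flat): $95,650 + $500 = $96,150.
Offense committed while released on bail in another case (+100%): $96,150 × 2 = $192,300.
Strong family ties in the jurisdiction (−15%): $192,300 × 0.85 = $163,455.
Offense involved a victim aged 65 or older (+25%): $163,455 × 1.25 = $204,318.75.
Rounded to the nearest dollar: $204,319.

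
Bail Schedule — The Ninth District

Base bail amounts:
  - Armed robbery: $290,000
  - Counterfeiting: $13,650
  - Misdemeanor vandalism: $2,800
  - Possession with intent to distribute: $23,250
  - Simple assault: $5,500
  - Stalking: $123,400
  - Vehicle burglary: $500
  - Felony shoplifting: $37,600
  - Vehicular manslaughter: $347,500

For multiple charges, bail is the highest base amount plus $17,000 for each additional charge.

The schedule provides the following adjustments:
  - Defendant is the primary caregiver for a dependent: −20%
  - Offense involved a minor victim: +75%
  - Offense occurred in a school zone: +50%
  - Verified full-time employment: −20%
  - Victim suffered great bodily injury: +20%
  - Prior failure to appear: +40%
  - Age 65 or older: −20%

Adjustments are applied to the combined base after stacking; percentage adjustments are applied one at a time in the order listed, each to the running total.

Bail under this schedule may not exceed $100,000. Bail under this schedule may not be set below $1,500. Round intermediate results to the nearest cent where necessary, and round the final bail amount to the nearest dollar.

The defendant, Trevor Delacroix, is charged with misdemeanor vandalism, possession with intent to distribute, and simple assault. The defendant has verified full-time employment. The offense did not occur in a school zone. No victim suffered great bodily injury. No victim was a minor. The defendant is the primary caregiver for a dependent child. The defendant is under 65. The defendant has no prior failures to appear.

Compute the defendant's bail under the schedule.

$36,640

Base amounts from the schedule: misdemeanor vandalism $2,800; possession with intent to distribute $23,250; simple assault $5,500.
Stacking rule: highest base plus $17,000 per additional charge. Highest is possession with intent to distribute at $23,250; 2 additional charges → +$34,000. Combined base = $57,250.
Defendant is the primary caregiver for a dependent (−20%): $57,250 × 0.8 = $45,800.
Verified full-time employment (−20%): $45,800 × 0.8 = $36,640.
$36,640 is within the $100,000 maximum.
$36,640 is at or above the $1,500 minimum.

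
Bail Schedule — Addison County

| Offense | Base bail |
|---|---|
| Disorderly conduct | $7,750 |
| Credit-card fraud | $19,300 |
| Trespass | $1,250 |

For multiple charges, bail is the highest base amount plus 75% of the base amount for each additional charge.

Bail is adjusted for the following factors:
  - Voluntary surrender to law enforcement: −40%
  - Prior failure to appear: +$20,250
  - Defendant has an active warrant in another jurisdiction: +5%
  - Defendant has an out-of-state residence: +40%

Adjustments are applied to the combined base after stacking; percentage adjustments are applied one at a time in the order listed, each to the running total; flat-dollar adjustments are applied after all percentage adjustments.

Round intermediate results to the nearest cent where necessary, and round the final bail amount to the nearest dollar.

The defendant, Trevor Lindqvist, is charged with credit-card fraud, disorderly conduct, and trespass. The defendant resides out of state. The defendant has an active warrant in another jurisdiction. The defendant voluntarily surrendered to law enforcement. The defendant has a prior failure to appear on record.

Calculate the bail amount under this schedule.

Base amounts from the schedule: credit-card fraud $19,300; disorderly conduct $7,750; trespass $1,250.
Stacking rule: highest base plus 75% of each additional charge. Highest is credit-card fraud at $19,300. Additional: $7,750 × 75% = $5,812.50; $1,250 × 75% = $937.50. Combined base = $19,300 + $6,750 = $26,050.
Voluntary surrender to law enforcement (−40%): $26,050 × 0.6 = $15,630.
Defendant has an active warrant in another jurisdiction (+5%): $15,630 × 1.05 = $16,411.50.
Defendant has an out-of-state residence (+40%): $16,411.50 × 1.4 = $22,976.10.
Prior failure to appear (+$20,250 flat): $22,976.10 + $20,250 = $43,226.10.
Rounded to the nearest dollar: $43,226.

$43,226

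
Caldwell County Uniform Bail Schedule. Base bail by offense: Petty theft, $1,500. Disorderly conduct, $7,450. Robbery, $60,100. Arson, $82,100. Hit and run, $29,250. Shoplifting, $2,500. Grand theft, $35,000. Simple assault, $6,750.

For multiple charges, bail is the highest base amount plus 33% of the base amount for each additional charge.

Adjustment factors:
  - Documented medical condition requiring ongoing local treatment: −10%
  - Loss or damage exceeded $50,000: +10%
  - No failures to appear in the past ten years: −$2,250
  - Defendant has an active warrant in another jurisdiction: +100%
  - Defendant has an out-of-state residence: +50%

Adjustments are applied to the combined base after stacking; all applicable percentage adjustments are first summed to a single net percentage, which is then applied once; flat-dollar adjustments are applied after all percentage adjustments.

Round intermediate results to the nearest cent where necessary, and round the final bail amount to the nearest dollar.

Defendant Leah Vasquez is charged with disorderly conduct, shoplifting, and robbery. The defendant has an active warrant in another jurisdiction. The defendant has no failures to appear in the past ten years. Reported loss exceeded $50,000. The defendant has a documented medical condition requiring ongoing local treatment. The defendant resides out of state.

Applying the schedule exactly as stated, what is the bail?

Base amounts from the schedule: disorderly conduct $7,450; shoplifting $2,500; robbery $60,100.
Stacking rule: highest base plus 33% of each additional charge. Highest is robbery at $60,100. Additional: $7,450 × 33% = $2,458.50; $2,500 × 33% = $825. Combined base = $60,100 + $3,283.50 = $63,383.50.
Net percentage adjustment: −10% +10% +100% +50% = +150%. $63,383.50 × 2.5 = $158,458.75.
No failures to appear in the past ten years (−$2,250 flat): $158,458.75 − $2,250 = $156,208.75.
Rounded to the nearest dollar: $156,209.

$156,209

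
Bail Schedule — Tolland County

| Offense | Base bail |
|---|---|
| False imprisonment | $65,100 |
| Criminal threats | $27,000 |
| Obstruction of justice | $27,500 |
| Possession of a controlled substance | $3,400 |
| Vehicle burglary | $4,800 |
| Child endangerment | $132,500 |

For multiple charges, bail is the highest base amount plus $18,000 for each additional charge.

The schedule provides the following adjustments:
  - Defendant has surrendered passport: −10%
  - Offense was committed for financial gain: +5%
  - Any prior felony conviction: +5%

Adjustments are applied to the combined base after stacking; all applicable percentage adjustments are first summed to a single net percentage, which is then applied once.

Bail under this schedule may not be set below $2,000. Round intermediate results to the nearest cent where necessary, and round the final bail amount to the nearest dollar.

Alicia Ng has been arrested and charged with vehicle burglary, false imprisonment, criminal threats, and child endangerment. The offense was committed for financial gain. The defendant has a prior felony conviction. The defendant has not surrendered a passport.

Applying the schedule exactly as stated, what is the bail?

Base amounts from the schedule: vehicle burglary $4,800; false imprisonment $65,100; criminal threats $27,000; child endangerment $132,500.
Stacking rule: highest base plus $18,000 per additional charge. Highest is child endangerment at $132,500; 3 additional charges → +$54,000. Combined base = $186,500.
Net percentage adjustment: +5% +5% = +10%. $186,500 × 1.1 = $205,150.
$205,150 is at or above the $2,000 minimum.

$205,150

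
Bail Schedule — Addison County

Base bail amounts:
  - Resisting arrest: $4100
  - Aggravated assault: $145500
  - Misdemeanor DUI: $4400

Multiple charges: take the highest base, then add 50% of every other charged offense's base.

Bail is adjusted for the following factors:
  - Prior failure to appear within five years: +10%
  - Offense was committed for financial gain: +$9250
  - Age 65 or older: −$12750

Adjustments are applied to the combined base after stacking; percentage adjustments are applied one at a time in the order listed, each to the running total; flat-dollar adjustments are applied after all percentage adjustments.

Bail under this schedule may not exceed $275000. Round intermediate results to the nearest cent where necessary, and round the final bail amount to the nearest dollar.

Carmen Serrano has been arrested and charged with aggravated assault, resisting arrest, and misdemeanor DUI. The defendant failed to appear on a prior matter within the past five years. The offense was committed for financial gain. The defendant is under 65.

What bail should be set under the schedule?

Base amounts from the schedule: aggravated assault $145500; resisting arrest $4100; misdemeanor DUI $4400.
Stacking rule: highest base plus 50% of each additional charge. Highest is aggravated assault at $145500. Additional: $4100 × 50% = $2050; $4400 × 50% = $2200. Combined base = $145500 + $4250 = $149750.
Prior failure to appear within five years (+10%): $149750 × 1.1 = $164725.
Offense was committed for financial gain (+$9250 flat): $164725 + $9250 = $173975.
$173975 is within the $275000 maximum.

$173975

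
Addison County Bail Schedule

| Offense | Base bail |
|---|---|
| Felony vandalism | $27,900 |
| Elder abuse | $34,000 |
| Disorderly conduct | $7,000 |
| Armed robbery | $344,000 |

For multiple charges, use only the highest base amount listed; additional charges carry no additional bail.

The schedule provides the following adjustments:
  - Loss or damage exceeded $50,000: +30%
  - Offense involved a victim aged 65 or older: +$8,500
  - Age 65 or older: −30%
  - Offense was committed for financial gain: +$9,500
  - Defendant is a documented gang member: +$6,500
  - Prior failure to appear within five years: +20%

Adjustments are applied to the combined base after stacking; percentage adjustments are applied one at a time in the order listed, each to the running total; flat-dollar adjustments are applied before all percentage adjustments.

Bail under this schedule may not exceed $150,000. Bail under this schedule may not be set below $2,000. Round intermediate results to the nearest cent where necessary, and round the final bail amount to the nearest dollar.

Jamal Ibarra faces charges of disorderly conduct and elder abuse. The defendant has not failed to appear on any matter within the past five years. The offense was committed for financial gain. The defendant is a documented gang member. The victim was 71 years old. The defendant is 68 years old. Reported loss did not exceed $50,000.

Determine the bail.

Base amounts from the schedule: disorderly conduct $7,000; elder abuse $34,000.
Stacking rule: use the highest base only. Highest is elder abuse at $34,000. Combined base = $34,000.
Offense involved a victim aged 65 or older (+$8,500 flat): $34,000 + $8,500 = $42,500.
Offense was committed for financial gain (+$9,500 flat): $42,500 + $9,500 = $52,000.
Defendant is a documented gang member (+$6,500 flat): $52,000 + $6,500 = $58,500.
Age 65 or older (−30%): $58,500 × 0.7 = $40,950.
$40,950 is within the $150,000 maximum.
$40,950 is at or above the $2,000 minimum.

$40,950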